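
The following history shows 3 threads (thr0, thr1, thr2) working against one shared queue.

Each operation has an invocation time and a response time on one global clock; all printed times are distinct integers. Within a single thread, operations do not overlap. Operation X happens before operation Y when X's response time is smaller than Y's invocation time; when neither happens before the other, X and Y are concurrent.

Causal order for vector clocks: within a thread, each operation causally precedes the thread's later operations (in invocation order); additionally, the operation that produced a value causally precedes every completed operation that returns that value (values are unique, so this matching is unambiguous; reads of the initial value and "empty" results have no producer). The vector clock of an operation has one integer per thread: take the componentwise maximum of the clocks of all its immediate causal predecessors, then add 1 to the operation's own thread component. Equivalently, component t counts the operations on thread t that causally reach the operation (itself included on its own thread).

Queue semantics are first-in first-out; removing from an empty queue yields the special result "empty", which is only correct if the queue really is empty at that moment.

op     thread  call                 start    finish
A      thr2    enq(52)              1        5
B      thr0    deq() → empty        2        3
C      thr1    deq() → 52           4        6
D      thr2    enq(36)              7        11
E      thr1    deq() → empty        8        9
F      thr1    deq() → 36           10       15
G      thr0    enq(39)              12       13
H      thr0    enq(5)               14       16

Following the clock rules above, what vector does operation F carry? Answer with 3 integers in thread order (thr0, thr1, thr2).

(0, 3, 2)

A (invocation 1): nothing precedes it; thr2's component alone gives (0, 0, 1)
B (invocation 2): nothing precedes it; thr0's component alone gives (1, 0, 0)
merge at D (invoked 7): VC(A)=(0, 0, 1), own-thread bump on thr2 → (0, 0, 2)
merge at C (invoked 4): VC(A)=(0, 0, 1), own-thread bump on thr1 → (0, 1, 1)
merge at G (invoked 12): VC(B)=(1, 0, 0), own-thread bump on thr0 → (2, 0, 0)
merge at E (invoked 8): VC(C)=(0, 1, 1), own-thread bump on thr1 → (0, 2, 1)
merge at H (invoked 14): VC(G)=(2, 0, 0), own-thread bump on thr0 → (3, 0, 0)
merge at F (invoked 10): VC(D)=(0, 0, 2), VC(E)=(0, 2, 1), own-thread bump on thr1 → (0, 3, 2)
target: VC(F) = (0, 3, 2)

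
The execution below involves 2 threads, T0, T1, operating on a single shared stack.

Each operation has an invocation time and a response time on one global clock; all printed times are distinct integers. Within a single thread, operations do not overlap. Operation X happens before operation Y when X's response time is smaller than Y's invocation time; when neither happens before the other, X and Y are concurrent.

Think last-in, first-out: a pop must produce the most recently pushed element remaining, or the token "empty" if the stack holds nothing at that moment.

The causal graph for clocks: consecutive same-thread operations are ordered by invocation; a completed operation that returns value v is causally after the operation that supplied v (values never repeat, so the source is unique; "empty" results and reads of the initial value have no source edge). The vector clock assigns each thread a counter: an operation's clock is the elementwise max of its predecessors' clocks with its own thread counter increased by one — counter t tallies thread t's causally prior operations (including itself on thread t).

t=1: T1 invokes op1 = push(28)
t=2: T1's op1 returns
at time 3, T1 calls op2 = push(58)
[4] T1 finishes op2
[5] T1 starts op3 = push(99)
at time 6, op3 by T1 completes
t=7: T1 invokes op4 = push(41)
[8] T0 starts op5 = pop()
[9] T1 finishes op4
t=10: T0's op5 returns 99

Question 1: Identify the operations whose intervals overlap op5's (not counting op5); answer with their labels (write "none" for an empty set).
Answer: op4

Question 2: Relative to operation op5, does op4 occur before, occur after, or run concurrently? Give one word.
Answer: concurrent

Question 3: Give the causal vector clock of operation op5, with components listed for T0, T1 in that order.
Answer: (1, 3)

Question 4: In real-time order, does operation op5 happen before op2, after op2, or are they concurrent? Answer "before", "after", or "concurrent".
Answer: after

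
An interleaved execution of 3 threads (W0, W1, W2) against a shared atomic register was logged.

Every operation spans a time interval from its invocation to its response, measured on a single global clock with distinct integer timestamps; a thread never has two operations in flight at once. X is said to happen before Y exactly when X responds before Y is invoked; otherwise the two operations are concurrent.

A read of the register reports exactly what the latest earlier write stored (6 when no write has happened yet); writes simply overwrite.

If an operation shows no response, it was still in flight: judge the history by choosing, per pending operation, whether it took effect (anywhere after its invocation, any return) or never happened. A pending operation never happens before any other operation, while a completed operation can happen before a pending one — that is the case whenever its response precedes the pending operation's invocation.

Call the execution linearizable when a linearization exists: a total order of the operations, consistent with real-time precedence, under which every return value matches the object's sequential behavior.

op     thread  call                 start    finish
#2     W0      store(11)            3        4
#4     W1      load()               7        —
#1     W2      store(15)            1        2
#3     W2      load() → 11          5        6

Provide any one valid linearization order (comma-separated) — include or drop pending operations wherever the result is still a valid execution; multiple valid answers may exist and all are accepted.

step 1: #1 store(15) — value 15
step 2: #2 store(11) — value 11
step 3: #3 load() → 11 — value 11

#1, #2, #3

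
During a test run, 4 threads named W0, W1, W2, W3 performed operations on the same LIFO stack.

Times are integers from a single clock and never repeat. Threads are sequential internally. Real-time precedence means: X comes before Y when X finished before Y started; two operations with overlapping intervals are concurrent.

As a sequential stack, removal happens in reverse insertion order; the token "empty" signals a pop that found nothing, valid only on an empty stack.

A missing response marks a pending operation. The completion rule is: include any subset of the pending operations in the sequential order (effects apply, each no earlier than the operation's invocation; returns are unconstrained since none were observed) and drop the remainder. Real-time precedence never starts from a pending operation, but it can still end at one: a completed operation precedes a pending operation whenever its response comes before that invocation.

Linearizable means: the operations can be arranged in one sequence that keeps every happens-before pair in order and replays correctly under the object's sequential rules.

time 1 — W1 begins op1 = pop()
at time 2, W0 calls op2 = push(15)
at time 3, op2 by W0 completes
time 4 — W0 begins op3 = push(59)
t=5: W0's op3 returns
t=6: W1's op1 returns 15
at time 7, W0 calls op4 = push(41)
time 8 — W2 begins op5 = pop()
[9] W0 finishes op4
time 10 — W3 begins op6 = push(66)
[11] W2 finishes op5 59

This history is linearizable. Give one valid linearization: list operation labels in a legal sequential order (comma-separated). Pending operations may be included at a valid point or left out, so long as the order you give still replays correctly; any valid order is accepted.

step 1: op2 push(15) — stack <15>
step 2: op1 pop() → 15 — stack <>
step 3: op3 push(59) — stack <59>
step 4: op5 pop() → 59 — stack <>
step 5: op4 push(41) — stack <41>

op2, op1, op3, op5, op4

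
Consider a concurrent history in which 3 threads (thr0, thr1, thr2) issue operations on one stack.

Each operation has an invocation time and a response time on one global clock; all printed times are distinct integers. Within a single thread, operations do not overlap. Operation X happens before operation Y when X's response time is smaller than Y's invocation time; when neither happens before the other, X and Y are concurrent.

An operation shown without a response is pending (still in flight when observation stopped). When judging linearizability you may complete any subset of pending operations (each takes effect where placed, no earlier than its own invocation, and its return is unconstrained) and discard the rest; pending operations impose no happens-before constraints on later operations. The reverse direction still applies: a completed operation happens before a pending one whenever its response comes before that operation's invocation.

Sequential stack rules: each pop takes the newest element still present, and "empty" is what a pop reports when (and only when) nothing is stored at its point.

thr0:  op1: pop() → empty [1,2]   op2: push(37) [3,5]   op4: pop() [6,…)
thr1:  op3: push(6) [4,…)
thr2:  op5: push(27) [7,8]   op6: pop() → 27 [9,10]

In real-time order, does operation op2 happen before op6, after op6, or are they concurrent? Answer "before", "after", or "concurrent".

before

op2 spans [3,5], op6 spans [9,10]
resp(op2)=5 < inv(op6)=9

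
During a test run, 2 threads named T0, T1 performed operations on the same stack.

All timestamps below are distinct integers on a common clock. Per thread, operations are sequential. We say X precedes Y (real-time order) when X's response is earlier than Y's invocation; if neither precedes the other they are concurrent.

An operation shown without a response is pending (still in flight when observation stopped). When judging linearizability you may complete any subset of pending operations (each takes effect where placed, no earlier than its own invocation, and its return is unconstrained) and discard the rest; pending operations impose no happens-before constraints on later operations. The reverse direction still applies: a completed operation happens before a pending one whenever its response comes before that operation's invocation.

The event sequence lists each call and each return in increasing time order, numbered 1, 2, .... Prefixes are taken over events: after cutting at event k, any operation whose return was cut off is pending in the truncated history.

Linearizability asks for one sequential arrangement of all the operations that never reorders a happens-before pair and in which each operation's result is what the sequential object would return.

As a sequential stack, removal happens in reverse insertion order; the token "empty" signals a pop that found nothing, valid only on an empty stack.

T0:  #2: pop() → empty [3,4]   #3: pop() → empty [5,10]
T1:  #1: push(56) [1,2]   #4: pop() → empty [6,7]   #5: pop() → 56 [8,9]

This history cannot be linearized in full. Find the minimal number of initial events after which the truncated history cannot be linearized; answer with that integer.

4

events 1..3 are linearizable; a witness order is #1:
after step 1 (#1 push(56)): stack <56>
event 4 — #2's response, time 4 — after it, nothing linearizes
one such order, #1, #2, breaks at step 2 where #2 pop() → empty is illegal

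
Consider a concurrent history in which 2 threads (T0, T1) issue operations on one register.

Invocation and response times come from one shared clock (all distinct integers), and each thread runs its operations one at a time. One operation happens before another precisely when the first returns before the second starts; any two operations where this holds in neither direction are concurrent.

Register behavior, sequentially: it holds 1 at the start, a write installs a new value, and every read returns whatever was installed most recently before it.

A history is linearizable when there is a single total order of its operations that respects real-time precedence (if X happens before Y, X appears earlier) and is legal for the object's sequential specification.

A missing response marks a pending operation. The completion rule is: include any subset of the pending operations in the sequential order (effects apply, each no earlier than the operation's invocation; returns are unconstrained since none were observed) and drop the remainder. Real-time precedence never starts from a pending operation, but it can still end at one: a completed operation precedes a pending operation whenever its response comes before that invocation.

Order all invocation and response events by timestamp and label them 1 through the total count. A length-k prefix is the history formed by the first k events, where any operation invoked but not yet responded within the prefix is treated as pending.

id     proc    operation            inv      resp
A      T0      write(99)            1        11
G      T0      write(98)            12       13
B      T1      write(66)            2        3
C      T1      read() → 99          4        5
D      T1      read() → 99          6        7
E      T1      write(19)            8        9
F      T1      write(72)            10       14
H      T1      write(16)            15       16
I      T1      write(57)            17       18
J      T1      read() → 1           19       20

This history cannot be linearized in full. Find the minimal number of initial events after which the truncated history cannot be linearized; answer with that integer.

a valid linearization of events 1..19 exists, for instance B, A, C, D, E, F, G, H, I:
1. B write(66), leaving value 66
2. A write(99), leaving value 99
3. C read() → 99, leaving value 99
4. D read() → 99, leaving value 99
5. E write(19), leaving value 19
6. F write(72), leaving value 72
7. G write(98), leaving value 98
8. H write(16), leaving value 16
9. I write(57), leaving value 57
event 20 — J's response, time 20 — after it, nothing linearizes
for example A, B, C, D, E, F, G, H, I, J fails at step 3: C read() → 99 is not legal there
for example A, B, C, D, E, G, F, H, I, J fails at step 3: C read() → 99 is not legal there

20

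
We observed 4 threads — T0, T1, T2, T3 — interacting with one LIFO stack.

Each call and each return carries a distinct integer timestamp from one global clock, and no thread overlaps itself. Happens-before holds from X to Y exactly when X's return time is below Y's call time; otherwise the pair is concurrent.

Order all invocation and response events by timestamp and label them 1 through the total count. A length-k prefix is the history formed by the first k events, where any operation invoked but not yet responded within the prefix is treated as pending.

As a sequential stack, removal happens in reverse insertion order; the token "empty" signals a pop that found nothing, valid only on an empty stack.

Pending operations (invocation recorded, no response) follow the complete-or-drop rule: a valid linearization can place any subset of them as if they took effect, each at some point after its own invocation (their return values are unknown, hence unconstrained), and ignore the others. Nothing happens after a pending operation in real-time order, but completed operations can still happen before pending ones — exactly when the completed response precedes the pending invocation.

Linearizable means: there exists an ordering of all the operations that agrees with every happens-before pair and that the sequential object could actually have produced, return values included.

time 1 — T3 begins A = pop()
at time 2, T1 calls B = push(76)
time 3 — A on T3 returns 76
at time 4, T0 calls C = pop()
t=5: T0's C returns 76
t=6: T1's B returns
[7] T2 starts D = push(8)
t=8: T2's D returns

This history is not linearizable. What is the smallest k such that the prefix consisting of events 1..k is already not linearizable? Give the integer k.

5

one valid order for events 1..4 is B, A:
1. B push(76) (pending, included), leaving stack <76>
2. A pop() → 76, leaving stack <>
adding event 5 (C responds at 5) leaves no legal real-time order
including or dropping the 1 pending operation (B) in any combination fails
for example A, C (pending dropped) fails at step 1: A pop() → 76 is not legal there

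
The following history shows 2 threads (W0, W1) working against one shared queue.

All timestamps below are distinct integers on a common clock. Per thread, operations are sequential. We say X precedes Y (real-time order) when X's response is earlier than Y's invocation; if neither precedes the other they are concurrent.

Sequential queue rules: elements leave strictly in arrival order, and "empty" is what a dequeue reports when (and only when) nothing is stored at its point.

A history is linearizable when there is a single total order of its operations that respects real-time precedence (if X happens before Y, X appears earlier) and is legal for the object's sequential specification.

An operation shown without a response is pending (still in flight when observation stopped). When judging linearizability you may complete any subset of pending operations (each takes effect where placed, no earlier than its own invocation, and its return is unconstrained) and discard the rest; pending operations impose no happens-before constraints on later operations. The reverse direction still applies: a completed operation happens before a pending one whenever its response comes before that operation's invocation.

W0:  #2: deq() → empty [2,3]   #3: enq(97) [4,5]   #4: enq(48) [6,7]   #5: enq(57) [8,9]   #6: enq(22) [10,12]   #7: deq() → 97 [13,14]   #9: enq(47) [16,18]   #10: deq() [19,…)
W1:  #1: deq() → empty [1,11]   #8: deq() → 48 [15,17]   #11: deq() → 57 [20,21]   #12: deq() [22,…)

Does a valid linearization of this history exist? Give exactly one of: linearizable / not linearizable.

one valid linearization: #1, #2, #3, #4, #5, #6, #7, #8, #9, #11
1. #1 deq() → empty, leaving queue <>
2. #2 deq() → empty, leaving queue <>
3. #3 enq(97), leaving queue <97>
4. #4 enq(48), leaving queue <97,48>
5. #5 enq(57), leaving queue <97,48,57>
6. #6 enq(22), leaving queue <97,48,57,22>
7. #7 deq() → 97, leaving queue <48,57,22>
8. #8 deq() → 48, leaving queue <57,22>
9. #9 enq(47), leaving queue <57,22,47>
10. #11 deq() → 57, leaving queue <22,47>

linearizable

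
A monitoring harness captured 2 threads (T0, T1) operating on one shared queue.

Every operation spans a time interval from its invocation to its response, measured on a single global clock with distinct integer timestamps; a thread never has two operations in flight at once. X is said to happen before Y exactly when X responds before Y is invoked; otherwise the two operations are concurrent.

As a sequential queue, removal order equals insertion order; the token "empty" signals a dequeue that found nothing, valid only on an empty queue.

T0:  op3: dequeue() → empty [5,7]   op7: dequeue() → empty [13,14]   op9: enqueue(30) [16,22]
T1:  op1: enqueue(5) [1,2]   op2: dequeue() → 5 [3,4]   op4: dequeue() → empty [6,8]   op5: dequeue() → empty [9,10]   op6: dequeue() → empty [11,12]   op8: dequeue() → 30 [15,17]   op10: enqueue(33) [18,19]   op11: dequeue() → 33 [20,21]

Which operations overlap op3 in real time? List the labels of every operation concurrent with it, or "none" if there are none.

op3 runs from 5 to 7; window-overlapping ops are concurrent
op1 [1,2]: before
op2 [3,4]: before
op4 [6,8]: concurrent
op5 [9,10]: after
op6 [11,12]: after
op7 [13,14]: after
op8 [15,17]: after
op9 [16,22]: after
op10 [18,19]: after
op11 [20,21]: after

op4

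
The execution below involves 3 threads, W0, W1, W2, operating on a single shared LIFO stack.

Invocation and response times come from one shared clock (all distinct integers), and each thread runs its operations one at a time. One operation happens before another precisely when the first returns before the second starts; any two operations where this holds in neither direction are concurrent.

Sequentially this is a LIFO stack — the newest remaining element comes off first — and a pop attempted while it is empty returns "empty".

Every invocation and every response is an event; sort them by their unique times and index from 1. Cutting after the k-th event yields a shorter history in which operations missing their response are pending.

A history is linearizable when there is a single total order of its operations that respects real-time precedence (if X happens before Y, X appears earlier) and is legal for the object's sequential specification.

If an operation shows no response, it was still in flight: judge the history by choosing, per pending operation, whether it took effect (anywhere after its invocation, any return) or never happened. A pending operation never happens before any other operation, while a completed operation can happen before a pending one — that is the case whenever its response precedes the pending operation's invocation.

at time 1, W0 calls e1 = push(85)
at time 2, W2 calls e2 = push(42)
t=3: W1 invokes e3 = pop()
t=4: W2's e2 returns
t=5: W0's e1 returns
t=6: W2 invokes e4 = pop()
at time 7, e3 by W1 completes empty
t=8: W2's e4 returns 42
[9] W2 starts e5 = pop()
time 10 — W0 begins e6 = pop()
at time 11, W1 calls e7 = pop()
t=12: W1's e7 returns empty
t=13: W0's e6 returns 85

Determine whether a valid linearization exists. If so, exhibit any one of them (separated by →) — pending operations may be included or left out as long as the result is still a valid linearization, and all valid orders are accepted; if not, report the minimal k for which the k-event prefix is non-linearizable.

linearizable — witness: e3 → e1 → e2 → e4 → e6 → e5 → e7

after step 1 (e3 pop() → empty): stack <>
after step 2 (e1 push(85)): stack <85>
after step 3 (e2 push(42)): stack <85,42>
after step 4 (e4 pop() → 42): stack <85>
after step 5 (e6 pop() → 85): stack <>
after step 6 (e5 pop() (pending, included)): stack <>
after step 7 (e7 pop() → empty): stack <>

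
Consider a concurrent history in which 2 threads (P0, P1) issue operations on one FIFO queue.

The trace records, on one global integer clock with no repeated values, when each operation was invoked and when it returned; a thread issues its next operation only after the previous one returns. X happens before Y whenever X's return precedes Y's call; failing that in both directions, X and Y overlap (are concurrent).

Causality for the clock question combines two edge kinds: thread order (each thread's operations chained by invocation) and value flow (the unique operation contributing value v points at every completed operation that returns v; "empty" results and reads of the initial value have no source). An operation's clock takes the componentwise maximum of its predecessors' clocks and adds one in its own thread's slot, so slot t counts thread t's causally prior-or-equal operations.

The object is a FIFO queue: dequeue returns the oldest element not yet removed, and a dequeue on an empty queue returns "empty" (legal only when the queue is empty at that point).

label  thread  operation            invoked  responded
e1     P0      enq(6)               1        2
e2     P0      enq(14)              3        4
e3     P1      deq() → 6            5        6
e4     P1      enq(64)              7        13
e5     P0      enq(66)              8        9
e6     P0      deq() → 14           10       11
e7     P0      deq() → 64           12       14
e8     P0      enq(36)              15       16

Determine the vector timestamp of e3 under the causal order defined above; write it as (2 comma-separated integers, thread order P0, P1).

e1, invoked 1, has no incoming edges; only P0's bump applies → (1, 0)
e3 (invocation 5): componentwise max over VC(e1)=(1, 0), +1 at P1, giving (1, 1)
e2 (invocation 3): componentwise max over VC(e1)=(1, 0), +1 at P0, giving (2, 0)
e4 (invocation 7): componentwise max over VC(e3)=(1, 1), +1 at P1, giving (1, 2)
e5 (invocation 8): componentwise max over VC(e2)=(2, 0), +1 at P0, giving (3, 0)
e6 (invocation 10): componentwise max over VC(e2)=(2, 0), VC(e5)=(3, 0), +1 at P0, giving (4, 0)
e7 (invocation 12): componentwise max over VC(e4)=(1, 2), VC(e6)=(4, 0), +1 at P0, giving (5, 2)
e8 (invocation 15): componentwise max over VC(e7)=(5, 2), +1 at P0, giving (6, 2)
target: VC(e3) = (1, 1)

(1, 1)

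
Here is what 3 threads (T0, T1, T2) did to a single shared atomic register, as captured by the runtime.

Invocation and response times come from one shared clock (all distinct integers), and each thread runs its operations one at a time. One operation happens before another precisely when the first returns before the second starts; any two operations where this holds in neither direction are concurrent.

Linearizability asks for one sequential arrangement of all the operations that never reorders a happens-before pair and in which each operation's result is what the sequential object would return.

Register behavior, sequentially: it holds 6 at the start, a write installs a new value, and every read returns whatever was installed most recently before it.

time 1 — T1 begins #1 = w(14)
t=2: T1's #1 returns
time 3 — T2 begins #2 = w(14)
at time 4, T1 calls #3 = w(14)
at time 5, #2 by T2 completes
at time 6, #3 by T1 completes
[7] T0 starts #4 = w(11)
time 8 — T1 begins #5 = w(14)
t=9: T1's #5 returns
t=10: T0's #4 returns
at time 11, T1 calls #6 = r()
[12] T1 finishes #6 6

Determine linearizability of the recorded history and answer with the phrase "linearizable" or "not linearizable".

the violation lands at event 12, #6's response at time 12: events 1..11 linearize, events 1..12 do not
all 4 real-time-respecting orders fail — 6 completed atomic register operations, no legal replay
sample order #1, #2, #3, #4, #5, #6 stalls at step 6 — #6 r() → 6 has no legal effect
sample order #1, #2, #3, #5, #4, #6 stalls at step 6 — #6 r() → 6 has no legal effect

not linearizable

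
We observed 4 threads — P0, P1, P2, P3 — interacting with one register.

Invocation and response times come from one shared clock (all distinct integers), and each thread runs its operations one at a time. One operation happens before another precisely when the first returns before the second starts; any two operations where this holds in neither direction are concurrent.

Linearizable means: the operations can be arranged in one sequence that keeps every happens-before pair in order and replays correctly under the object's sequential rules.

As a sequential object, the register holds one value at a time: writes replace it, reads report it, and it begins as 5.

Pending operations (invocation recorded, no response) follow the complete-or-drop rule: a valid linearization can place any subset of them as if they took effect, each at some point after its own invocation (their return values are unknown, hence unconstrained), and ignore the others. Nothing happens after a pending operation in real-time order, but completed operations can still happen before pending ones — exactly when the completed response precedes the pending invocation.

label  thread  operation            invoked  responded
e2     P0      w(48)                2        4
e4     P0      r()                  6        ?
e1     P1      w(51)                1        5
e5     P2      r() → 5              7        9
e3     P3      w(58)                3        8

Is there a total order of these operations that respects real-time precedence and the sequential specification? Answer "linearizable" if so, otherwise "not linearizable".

the violation lands at event 9, e5's response at time 9: events 1..8 linearize, events 1..9 do not
all 8 real-time-respecting orders fail — 4 completed register operations, no legal replay
including or dropping the 1 pending operation (e4) in any combination fails
for example e1, e2, e3, e5 (pending dropped) fails at step 4: e5 r() → 5 is not legal there
for example e1, e2, e5, e3 (pending dropped) fails at step 3: e5 r() → 5 is not legal there

not linearizable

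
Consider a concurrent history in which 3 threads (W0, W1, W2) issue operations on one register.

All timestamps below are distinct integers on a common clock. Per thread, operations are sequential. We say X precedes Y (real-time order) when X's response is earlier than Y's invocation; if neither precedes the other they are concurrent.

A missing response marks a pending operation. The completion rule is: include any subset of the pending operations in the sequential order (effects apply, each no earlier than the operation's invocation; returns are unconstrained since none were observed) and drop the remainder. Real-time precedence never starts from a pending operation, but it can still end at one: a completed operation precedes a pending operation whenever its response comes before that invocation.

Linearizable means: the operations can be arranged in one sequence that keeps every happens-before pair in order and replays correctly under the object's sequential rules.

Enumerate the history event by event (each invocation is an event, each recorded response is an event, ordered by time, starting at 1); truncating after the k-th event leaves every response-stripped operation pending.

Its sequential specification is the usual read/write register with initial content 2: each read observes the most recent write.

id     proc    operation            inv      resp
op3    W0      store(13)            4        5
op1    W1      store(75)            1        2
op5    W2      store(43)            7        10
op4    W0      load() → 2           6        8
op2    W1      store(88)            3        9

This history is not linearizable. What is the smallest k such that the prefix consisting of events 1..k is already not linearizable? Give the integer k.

8

one valid order for events 1..7 is op1, op2, op3:
1. op1 store(75), leaving value 75
2. op2 store(88) (pending, included), leaving value 88
3. op3 store(13), leaving value 13
once event 8 joins (op4's response, time 8), exhaustive search finds no witness
no escape via the 2 pending operations (op2, op5): every completion choice fails
e.g. op1, op3, op4 (pending dropped): illegal at step 3, since op4 load() → 2 cannot apply there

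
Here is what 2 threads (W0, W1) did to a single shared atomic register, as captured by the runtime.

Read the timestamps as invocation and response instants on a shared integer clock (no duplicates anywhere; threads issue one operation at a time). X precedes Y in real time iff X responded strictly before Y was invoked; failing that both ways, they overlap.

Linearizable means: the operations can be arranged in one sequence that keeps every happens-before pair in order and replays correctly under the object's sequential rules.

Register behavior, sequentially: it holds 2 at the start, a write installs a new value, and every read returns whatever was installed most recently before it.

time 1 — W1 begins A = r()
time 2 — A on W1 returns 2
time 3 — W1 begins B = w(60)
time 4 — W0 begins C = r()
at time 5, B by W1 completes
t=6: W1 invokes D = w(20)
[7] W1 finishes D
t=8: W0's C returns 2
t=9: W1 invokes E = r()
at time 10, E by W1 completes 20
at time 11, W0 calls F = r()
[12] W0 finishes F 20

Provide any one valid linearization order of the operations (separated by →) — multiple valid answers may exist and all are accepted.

A → C → B → D → E → F

step 1: A r() → 2 — value 2
step 2: C r() → 2 — value 2
step 3: B w(60) — value 60
step 4: D w(20) — value 20
step 5: E r() → 20 — value 20
step 6: F r() → 20 — value 20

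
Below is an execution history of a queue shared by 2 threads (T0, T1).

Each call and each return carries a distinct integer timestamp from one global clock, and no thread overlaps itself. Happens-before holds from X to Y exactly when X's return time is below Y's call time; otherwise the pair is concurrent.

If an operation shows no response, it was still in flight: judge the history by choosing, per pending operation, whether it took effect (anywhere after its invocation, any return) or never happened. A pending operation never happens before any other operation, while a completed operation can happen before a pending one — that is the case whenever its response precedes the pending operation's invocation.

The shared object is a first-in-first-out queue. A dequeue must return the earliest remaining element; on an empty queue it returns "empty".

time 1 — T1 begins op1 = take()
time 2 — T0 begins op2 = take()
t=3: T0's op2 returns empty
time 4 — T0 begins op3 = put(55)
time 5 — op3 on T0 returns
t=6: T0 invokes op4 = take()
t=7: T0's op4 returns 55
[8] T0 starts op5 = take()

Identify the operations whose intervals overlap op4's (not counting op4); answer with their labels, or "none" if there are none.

op1

op4 runs from 6 to 7; window-overlapping ops are concurrent
op1 [1,…): concurrent
op2 [2,3]: before
op3 [4,5]: before
op5 [8,…): after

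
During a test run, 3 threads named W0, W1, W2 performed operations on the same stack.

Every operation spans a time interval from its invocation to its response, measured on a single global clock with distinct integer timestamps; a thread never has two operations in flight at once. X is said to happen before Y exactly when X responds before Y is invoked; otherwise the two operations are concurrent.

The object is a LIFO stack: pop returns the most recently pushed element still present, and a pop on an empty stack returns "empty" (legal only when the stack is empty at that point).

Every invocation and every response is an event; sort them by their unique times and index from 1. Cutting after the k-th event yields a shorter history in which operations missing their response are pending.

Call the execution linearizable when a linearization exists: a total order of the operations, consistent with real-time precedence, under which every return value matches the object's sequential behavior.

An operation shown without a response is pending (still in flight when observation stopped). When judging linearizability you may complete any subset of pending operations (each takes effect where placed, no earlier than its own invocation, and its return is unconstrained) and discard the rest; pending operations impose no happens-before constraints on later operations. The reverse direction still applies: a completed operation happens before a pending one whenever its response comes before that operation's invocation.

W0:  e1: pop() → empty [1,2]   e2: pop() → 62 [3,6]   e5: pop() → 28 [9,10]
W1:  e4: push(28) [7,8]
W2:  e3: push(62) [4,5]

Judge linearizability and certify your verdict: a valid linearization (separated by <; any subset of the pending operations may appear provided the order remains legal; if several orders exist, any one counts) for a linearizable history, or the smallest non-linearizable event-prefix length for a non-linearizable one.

step 1: e1 pop() → empty — stack <>
step 2: e3 push(62) — stack <62>
step 3: e2 pop() → 62 — stack <>
step 4: e4 push(28) — stack <28>
step 5: e5 pop() → 28 — stack <>

linearizable — witness: e1 < e3 < e2 < e4 < e5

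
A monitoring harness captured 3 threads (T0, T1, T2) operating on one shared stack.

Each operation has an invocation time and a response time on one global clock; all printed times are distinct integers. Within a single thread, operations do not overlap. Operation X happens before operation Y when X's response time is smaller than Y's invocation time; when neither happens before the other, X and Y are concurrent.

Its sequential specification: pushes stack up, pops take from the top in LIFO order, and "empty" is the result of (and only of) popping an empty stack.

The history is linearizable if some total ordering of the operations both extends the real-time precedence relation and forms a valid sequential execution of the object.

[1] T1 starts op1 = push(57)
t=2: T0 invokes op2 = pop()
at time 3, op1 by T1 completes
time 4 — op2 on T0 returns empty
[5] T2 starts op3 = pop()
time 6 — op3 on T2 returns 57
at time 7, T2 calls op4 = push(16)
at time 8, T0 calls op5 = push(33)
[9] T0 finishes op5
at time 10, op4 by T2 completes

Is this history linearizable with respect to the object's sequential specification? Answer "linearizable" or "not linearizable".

linearizable

one valid linearization: op2, op1, op3, op4, op5
1. op2 pop() → empty, leaving stack <>
2. op1 push(57), leaving stack <57>
3. op3 pop() → 57, leaving stack <>
4. op4 push(16), leaving stack <16>
5. op5 push(33), leaving stack <16,33>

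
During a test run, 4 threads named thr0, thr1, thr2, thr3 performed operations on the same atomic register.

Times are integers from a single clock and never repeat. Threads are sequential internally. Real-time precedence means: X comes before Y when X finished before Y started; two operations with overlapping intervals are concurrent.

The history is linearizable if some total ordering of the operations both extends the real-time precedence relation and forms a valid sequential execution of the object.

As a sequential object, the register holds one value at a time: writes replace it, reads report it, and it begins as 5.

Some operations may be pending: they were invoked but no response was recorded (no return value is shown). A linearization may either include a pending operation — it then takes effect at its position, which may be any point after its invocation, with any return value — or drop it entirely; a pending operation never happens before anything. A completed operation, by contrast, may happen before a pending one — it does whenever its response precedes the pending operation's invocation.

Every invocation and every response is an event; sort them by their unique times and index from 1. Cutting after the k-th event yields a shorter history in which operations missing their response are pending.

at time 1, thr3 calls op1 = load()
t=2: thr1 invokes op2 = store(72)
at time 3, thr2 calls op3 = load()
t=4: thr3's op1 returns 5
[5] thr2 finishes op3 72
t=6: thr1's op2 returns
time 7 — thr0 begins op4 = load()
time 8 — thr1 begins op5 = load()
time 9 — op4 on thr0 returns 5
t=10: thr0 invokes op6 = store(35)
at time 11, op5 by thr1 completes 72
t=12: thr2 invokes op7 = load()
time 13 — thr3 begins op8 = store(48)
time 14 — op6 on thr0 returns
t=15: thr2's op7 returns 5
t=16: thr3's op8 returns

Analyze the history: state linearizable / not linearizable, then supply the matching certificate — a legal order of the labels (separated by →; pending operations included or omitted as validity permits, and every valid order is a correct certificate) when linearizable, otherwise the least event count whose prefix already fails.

not linearizable — minimal violating prefix: 9 events

already the first 9 events (up to op4's response at time 9) admit no linearization; the first 8 still do
4 completed operations, 6 real-time-consistent orders — every atomic register replay fails
include/drop combinations of the 1 pending operation (op5) were all tried; none helps
sample order op1, op2, op3, op4 (pending dropped) stalls at step 4 — op4 load() → 5 has no legal effect
sample order op1, op3, op2, op4 (pending dropped) stalls at step 2 — op3 load() → 72 has no legal effect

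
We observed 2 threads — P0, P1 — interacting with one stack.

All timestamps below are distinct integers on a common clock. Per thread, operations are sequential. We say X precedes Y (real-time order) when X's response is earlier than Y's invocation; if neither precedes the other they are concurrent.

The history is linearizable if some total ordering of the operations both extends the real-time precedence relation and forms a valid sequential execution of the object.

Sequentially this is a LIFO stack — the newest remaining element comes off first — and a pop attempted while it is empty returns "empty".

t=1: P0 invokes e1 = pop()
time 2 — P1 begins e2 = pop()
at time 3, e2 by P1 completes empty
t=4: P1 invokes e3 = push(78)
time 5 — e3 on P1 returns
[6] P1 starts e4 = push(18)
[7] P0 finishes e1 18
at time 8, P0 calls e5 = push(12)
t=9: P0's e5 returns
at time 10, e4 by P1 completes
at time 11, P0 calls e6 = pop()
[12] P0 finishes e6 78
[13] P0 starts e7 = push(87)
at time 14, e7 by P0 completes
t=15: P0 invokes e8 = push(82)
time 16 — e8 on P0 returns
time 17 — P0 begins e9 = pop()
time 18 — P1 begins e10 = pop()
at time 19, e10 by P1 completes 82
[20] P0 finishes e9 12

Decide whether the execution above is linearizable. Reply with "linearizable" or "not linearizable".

through event 11 a valid linearization exists; event 12 (e6 responding at time 12) ends that
real-time-consistent orders of the 6 completed operations: 7 — all fail the stack replay
sample order e1, e2, e3, e4, e5, e6 stalls at step 1 — e1 pop() → 18 has no legal effect
sample order e1, e2, e3, e5, e4, e6 stalls at step 1 — e1 pop() → 18 has no legal effect

not linearizable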